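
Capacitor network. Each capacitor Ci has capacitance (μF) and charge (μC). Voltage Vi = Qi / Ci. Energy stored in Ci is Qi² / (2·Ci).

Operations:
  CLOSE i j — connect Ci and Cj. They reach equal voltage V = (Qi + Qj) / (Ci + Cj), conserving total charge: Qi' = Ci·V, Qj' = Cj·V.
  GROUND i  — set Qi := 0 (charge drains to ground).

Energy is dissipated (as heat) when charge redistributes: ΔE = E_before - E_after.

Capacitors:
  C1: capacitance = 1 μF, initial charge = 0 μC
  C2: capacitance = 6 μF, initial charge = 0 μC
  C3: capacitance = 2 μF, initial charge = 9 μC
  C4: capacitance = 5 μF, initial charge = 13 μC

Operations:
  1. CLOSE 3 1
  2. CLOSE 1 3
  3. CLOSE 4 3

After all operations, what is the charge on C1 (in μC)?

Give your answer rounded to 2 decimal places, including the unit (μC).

Initial: C1(1μF, Q=0μC, V=0.00V), C2(6μF, Q=0μC, V=0.00V), C3(2μF, Q=9μC, V=4.50V), C4(5μF, Q=13μC, V=2.60V)
Op 1: CLOSE 3-1: Q_total=9.00, C_total=3.00, V=3.00; Q3=6.00, Q1=3.00; dissipated=6.750
Op 2: CLOSE 1-3: Q_total=9.00, C_total=3.00, V=3.00; Q1=3.00, Q3=6.00; dissipated=0.000
Op 3: CLOSE 4-3: Q_total=19.00, C_total=7.00, V=2.71; Q4=13.57, Q3=5.43; dissipated=0.114
Final charges: Q1=3.00, Q2=0.00, Q3=5.43, Q4=13.57

Answer: 3.00 μC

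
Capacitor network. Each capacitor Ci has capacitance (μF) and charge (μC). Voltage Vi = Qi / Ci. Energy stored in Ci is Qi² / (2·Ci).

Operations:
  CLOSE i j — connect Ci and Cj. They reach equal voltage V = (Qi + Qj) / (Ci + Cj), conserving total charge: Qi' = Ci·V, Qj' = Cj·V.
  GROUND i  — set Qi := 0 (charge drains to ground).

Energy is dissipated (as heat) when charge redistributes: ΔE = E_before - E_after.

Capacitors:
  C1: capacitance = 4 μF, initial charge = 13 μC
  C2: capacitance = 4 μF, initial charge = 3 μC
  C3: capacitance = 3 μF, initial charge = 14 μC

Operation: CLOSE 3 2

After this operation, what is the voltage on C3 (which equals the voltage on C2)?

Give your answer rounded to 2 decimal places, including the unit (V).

Answer: 2.43 V

Derivation:
Initial: C1(4μF, Q=13μC, V=3.25V), C2(4μF, Q=3μC, V=0.75V), C3(3μF, Q=14μC, V=4.67V)
Op 1: CLOSE 3-2: Q_total=17.00, C_total=7.00, V=2.43; Q3=7.29, Q2=9.71; dissipated=13.149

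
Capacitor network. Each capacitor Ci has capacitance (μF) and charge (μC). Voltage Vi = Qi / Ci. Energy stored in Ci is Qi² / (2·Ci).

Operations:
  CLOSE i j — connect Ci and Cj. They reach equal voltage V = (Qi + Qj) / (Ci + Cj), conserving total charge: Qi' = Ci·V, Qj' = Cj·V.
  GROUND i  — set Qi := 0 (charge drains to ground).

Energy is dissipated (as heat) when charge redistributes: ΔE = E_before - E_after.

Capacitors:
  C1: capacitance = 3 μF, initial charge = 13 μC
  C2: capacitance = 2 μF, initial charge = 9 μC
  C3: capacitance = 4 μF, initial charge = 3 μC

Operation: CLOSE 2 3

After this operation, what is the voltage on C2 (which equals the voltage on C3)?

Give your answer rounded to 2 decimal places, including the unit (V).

Initial: C1(3μF, Q=13μC, V=4.33V), C2(2μF, Q=9μC, V=4.50V), C3(4μF, Q=3μC, V=0.75V)
Op 1: CLOSE 2-3: Q_total=12.00, C_total=6.00, V=2.00; Q2=4.00, Q3=8.00; dissipated=9.375

Answer: 2.00 V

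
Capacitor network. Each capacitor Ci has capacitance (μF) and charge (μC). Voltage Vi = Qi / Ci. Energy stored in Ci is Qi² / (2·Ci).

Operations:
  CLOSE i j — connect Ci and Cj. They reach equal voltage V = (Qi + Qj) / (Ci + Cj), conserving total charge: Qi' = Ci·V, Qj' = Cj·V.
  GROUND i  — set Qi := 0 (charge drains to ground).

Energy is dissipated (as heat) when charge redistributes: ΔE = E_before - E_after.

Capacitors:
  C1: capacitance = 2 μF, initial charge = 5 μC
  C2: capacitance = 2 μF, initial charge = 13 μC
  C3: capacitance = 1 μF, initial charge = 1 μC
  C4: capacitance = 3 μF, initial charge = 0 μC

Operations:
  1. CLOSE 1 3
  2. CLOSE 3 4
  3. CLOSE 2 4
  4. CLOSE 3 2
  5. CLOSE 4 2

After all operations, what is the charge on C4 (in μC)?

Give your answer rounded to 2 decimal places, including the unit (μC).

Initial: C1(2μF, Q=5μC, V=2.50V), C2(2μF, Q=13μC, V=6.50V), C3(1μF, Q=1μC, V=1.00V), C4(3μF, Q=0μC, V=0.00V)
Op 1: CLOSE 1-3: Q_total=6.00, C_total=3.00, V=2.00; Q1=4.00, Q3=2.00; dissipated=0.750
Op 2: CLOSE 3-4: Q_total=2.00, C_total=4.00, V=0.50; Q3=0.50, Q4=1.50; dissipated=1.500
Op 3: CLOSE 2-4: Q_total=14.50, C_total=5.00, V=2.90; Q2=5.80, Q4=8.70; dissipated=21.600
Op 4: CLOSE 3-2: Q_total=6.30, C_total=3.00, V=2.10; Q3=2.10, Q2=4.20; dissipated=1.920
Op 5: CLOSE 4-2: Q_total=12.90, C_total=5.00, V=2.58; Q4=7.74, Q2=5.16; dissipated=0.384
Final charges: Q1=4.00, Q2=5.16, Q3=2.10, Q4=7.74

Answer: 7.74 μC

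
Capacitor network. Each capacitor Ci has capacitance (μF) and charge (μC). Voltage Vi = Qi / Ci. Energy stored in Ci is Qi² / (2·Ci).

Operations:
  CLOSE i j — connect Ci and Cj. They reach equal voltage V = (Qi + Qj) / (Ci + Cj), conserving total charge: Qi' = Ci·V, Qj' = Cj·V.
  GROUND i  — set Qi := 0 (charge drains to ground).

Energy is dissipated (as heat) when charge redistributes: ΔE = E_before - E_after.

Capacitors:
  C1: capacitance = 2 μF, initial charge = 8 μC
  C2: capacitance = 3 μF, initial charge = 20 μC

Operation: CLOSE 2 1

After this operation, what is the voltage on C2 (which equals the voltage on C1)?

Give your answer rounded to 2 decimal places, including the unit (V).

Answer: 5.60 V

Derivation:
Initial: C1(2μF, Q=8μC, V=4.00V), C2(3μF, Q=20μC, V=6.67V)
Op 1: CLOSE 2-1: Q_total=28.00, C_total=5.00, V=5.60; Q2=16.80, Q1=11.20; dissipated=4.267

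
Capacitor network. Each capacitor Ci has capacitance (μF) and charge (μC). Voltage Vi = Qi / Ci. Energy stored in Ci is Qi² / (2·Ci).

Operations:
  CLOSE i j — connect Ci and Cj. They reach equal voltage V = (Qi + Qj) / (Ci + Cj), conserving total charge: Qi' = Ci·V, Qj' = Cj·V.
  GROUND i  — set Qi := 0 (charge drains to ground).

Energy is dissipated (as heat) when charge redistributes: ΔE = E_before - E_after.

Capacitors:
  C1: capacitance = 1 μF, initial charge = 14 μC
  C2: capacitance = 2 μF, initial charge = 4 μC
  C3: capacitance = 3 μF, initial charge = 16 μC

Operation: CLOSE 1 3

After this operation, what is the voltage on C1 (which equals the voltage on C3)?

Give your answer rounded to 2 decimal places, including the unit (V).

Initial: C1(1μF, Q=14μC, V=14.00V), C2(2μF, Q=4μC, V=2.00V), C3(3μF, Q=16μC, V=5.33V)
Op 1: CLOSE 1-3: Q_total=30.00, C_total=4.00, V=7.50; Q1=7.50, Q3=22.50; dissipated=28.167

Answer: 7.50 V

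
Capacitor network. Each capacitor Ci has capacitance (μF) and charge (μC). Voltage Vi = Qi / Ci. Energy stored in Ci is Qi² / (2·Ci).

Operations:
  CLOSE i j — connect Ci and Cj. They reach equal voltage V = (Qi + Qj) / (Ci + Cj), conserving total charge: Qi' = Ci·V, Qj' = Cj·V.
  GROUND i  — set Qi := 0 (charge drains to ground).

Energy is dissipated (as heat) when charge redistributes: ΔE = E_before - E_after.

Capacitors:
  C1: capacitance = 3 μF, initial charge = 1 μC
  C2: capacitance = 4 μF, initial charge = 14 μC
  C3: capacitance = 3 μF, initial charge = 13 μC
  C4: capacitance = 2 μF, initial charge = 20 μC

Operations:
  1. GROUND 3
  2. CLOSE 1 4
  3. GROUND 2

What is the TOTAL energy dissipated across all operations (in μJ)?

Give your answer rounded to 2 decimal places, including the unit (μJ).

Initial: C1(3μF, Q=1μC, V=0.33V), C2(4μF, Q=14μC, V=3.50V), C3(3μF, Q=13μC, V=4.33V), C4(2μF, Q=20μC, V=10.00V)
Op 1: GROUND 3: Q3=0; energy lost=28.167
Op 2: CLOSE 1-4: Q_total=21.00, C_total=5.00, V=4.20; Q1=12.60, Q4=8.40; dissipated=56.067
Op 3: GROUND 2: Q2=0; energy lost=24.500
Total dissipated: 108.733 μJ

Answer: 108.73 μJ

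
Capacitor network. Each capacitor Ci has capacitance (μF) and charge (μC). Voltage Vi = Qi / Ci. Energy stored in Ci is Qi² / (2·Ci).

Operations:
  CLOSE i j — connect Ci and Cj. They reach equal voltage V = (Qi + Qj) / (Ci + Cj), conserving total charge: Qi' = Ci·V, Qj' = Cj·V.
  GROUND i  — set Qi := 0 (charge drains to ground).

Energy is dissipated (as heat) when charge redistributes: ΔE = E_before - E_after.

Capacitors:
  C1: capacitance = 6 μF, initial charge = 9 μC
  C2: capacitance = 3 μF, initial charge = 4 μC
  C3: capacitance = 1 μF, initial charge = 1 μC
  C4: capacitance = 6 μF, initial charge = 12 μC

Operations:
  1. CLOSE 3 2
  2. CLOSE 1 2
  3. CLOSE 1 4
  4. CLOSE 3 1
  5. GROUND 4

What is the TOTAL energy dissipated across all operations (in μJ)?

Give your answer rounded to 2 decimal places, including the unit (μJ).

Answer: 9.46 μJ

Derivation:
Initial: C1(6μF, Q=9μC, V=1.50V), C2(3μF, Q=4μC, V=1.33V), C3(1μF, Q=1μC, V=1.00V), C4(6μF, Q=12μC, V=2.00V)
Op 1: CLOSE 3-2: Q_total=5.00, C_total=4.00, V=1.25; Q3=1.25, Q2=3.75; dissipated=0.042
Op 2: CLOSE 1-2: Q_total=12.75, C_total=9.00, V=1.42; Q1=8.50, Q2=4.25; dissipated=0.062
Op 3: CLOSE 1-4: Q_total=20.50, C_total=12.00, V=1.71; Q1=10.25, Q4=10.25; dissipated=0.510
Op 4: CLOSE 3-1: Q_total=11.50, C_total=7.00, V=1.64; Q3=1.64, Q1=9.86; dissipated=0.090
Op 5: GROUND 4: Q4=0; energy lost=8.755
Total dissipated: 9.460 μJ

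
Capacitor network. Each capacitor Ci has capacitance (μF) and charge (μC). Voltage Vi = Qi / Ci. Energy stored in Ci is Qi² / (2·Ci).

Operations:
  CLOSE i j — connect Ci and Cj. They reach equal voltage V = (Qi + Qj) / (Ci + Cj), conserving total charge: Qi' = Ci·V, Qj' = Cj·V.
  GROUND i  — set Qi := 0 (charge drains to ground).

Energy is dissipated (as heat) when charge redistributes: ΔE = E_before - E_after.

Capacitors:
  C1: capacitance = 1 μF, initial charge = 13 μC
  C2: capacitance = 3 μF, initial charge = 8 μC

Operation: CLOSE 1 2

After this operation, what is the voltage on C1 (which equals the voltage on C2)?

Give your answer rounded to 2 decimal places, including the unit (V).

Answer: 5.25 V

Derivation:
Initial: C1(1μF, Q=13μC, V=13.00V), C2(3μF, Q=8μC, V=2.67V)
Op 1: CLOSE 1-2: Q_total=21.00, C_total=4.00, V=5.25; Q1=5.25, Q2=15.75; dissipated=40.042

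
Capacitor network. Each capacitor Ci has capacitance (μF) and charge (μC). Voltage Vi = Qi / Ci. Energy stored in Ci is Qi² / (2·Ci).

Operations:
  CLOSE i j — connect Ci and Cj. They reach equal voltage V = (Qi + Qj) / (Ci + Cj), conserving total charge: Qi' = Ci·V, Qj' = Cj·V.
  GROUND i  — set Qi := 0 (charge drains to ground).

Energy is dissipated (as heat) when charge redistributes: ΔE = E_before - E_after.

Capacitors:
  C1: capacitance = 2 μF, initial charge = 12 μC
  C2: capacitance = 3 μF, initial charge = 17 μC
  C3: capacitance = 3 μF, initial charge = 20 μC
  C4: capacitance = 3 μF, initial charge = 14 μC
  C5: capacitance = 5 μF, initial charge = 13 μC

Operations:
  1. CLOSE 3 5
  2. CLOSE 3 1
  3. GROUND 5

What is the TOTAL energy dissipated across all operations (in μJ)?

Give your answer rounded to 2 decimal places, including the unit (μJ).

Answer: 60.15 μJ

Derivation:
Initial: C1(2μF, Q=12μC, V=6.00V), C2(3μF, Q=17μC, V=5.67V), C3(3μF, Q=20μC, V=6.67V), C4(3μF, Q=14μC, V=4.67V), C5(5μF, Q=13μC, V=2.60V)
Op 1: CLOSE 3-5: Q_total=33.00, C_total=8.00, V=4.12; Q3=12.38, Q5=20.62; dissipated=15.504
Op 2: CLOSE 3-1: Q_total=24.38, C_total=5.00, V=4.88; Q3=14.62, Q1=9.75; dissipated=2.109
Op 3: GROUND 5: Q5=0; energy lost=42.539
Total dissipated: 60.153 μJ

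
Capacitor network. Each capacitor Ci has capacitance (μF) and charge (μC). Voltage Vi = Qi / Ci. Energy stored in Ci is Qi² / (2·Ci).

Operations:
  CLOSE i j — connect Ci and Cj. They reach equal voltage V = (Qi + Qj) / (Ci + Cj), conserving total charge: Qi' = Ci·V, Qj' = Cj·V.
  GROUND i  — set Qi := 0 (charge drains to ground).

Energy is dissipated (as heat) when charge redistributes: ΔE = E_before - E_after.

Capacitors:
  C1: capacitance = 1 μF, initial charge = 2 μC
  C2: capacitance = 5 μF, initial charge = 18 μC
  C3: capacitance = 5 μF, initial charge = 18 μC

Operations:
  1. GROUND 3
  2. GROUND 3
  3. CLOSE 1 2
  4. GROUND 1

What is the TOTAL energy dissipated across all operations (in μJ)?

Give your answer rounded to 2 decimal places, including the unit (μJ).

Answer: 39.02 μJ

Derivation:
Initial: C1(1μF, Q=2μC, V=2.00V), C2(5μF, Q=18μC, V=3.60V), C3(5μF, Q=18μC, V=3.60V)
Op 1: GROUND 3: Q3=0; energy lost=32.400
Op 2: GROUND 3: Q3=0; energy lost=0.000
Op 3: CLOSE 1-2: Q_total=20.00, C_total=6.00, V=3.33; Q1=3.33, Q2=16.67; dissipated=1.067
Op 4: GROUND 1: Q1=0; energy lost=5.556
Total dissipated: 39.022 μJ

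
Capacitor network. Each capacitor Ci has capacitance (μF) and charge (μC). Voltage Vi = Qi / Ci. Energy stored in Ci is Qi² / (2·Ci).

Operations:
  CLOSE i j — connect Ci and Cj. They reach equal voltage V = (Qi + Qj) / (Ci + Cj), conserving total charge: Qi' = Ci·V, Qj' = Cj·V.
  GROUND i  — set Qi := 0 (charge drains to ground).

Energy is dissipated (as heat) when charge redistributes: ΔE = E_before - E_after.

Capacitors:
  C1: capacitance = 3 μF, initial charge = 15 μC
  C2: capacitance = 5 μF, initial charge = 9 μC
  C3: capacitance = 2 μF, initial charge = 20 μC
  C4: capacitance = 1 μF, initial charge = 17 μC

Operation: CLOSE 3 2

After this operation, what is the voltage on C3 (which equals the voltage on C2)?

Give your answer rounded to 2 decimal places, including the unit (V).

Initial: C1(3μF, Q=15μC, V=5.00V), C2(5μF, Q=9μC, V=1.80V), C3(2μF, Q=20μC, V=10.00V), C4(1μF, Q=17μC, V=17.00V)
Op 1: CLOSE 3-2: Q_total=29.00, C_total=7.00, V=4.14; Q3=8.29, Q2=20.71; dissipated=48.029

Answer: 4.14 V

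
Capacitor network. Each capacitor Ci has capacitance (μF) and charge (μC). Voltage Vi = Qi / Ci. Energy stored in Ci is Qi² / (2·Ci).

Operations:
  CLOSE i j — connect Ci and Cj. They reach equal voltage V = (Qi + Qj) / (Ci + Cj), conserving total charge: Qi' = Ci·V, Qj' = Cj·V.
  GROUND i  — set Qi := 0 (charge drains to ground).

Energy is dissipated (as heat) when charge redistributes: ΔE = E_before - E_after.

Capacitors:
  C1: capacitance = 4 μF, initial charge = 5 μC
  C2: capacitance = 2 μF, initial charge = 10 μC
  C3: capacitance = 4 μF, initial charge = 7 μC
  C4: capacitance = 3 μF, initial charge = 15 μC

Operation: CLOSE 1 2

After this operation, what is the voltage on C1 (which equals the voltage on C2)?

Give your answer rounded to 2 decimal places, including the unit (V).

Initial: C1(4μF, Q=5μC, V=1.25V), C2(2μF, Q=10μC, V=5.00V), C3(4μF, Q=7μC, V=1.75V), C4(3μF, Q=15μC, V=5.00V)
Op 1: CLOSE 1-2: Q_total=15.00, C_total=6.00, V=2.50; Q1=10.00, Q2=5.00; dissipated=9.375

Answer: 2.50 V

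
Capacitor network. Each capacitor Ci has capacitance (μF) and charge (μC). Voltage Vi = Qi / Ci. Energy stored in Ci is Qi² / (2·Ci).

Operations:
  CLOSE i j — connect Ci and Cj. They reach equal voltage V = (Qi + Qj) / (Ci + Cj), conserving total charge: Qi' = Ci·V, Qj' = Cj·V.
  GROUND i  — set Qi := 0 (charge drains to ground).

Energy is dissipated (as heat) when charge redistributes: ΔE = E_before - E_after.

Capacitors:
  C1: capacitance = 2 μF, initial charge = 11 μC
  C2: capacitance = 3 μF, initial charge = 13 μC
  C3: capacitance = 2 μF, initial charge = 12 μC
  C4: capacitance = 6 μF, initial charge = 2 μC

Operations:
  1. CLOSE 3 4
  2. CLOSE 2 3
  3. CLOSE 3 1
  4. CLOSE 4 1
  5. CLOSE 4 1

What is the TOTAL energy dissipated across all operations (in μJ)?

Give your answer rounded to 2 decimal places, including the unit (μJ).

Answer: 35.77 μJ

Derivation:
Initial: C1(2μF, Q=11μC, V=5.50V), C2(3μF, Q=13μC, V=4.33V), C3(2μF, Q=12μC, V=6.00V), C4(6μF, Q=2μC, V=0.33V)
Op 1: CLOSE 3-4: Q_total=14.00, C_total=8.00, V=1.75; Q3=3.50, Q4=10.50; dissipated=24.083
Op 2: CLOSE 2-3: Q_total=16.50, C_total=5.00, V=3.30; Q2=9.90, Q3=6.60; dissipated=4.004
Op 3: CLOSE 3-1: Q_total=17.60, C_total=4.00, V=4.40; Q3=8.80, Q1=8.80; dissipated=2.420
Op 4: CLOSE 4-1: Q_total=19.30, C_total=8.00, V=2.41; Q4=14.47, Q1=4.83; dissipated=5.267
Op 5: CLOSE 4-1: Q_total=19.30, C_total=8.00, V=2.41; Q4=14.47, Q1=4.83; dissipated=0.000
Total dissipated: 35.774 μJ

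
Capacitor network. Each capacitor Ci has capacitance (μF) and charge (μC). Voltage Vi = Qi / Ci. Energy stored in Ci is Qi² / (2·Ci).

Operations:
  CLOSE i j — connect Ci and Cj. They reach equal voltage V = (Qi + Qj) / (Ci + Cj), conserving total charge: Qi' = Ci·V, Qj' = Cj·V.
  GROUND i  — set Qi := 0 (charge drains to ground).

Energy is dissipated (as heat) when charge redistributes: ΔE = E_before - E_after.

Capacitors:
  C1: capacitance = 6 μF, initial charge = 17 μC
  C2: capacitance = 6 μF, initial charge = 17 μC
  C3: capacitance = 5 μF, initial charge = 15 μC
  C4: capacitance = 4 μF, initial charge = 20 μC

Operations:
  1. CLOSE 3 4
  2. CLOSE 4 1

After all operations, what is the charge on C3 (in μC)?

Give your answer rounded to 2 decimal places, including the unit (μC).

Answer: 19.44 μC

Derivation:
Initial: C1(6μF, Q=17μC, V=2.83V), C2(6μF, Q=17μC, V=2.83V), C3(5μF, Q=15μC, V=3.00V), C4(4μF, Q=20μC, V=5.00V)
Op 1: CLOSE 3-4: Q_total=35.00, C_total=9.00, V=3.89; Q3=19.44, Q4=15.56; dissipated=4.444
Op 2: CLOSE 4-1: Q_total=32.56, C_total=10.00, V=3.26; Q4=13.02, Q1=19.53; dissipated=1.337
Final charges: Q1=19.53, Q2=17.00, Q3=19.44, Q4=13.02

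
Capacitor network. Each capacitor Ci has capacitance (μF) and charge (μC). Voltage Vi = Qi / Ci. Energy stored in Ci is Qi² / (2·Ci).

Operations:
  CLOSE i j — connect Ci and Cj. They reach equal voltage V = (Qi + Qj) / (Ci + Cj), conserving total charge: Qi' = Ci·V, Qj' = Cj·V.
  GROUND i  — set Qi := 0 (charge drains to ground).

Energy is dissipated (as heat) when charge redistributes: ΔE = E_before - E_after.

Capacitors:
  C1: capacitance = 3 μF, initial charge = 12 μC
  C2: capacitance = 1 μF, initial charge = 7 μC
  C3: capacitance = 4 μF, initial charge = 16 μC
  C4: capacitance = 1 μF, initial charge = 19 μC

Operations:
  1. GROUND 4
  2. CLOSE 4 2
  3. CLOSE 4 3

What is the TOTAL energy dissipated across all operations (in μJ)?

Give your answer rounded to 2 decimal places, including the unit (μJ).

Answer: 192.85 μJ

Derivation:
Initial: C1(3μF, Q=12μC, V=4.00V), C2(1μF, Q=7μC, V=7.00V), C3(4μF, Q=16μC, V=4.00V), C4(1μF, Q=19μC, V=19.00V)
Op 1: GROUND 4: Q4=0; energy lost=180.500
Op 2: CLOSE 4-2: Q_total=7.00, C_total=2.00, V=3.50; Q4=3.50, Q2=3.50; dissipated=12.250
Op 3: CLOSE 4-3: Q_total=19.50, C_total=5.00, V=3.90; Q4=3.90, Q3=15.60; dissipated=0.100
Total dissipated: 192.850 μJ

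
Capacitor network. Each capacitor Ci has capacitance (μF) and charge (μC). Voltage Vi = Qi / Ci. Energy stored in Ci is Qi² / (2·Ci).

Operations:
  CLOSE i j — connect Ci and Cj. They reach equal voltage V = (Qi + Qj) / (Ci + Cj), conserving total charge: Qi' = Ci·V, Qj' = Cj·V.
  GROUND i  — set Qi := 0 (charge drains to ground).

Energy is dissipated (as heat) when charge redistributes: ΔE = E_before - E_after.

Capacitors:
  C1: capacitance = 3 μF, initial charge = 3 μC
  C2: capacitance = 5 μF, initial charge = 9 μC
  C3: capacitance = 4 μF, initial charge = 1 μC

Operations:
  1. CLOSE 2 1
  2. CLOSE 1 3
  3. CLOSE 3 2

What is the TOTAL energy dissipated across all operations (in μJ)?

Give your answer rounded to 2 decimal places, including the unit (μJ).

Initial: C1(3μF, Q=3μC, V=1.00V), C2(5μF, Q=9μC, V=1.80V), C3(4μF, Q=1μC, V=0.25V)
Op 1: CLOSE 2-1: Q_total=12.00, C_total=8.00, V=1.50; Q2=7.50, Q1=4.50; dissipated=0.600
Op 2: CLOSE 1-3: Q_total=5.50, C_total=7.00, V=0.79; Q1=2.36, Q3=3.14; dissipated=1.339
Op 3: CLOSE 3-2: Q_total=10.64, C_total=9.00, V=1.18; Q3=4.73, Q2=5.91; dissipated=0.567
Total dissipated: 2.506 μJ

Answer: 2.51 μJ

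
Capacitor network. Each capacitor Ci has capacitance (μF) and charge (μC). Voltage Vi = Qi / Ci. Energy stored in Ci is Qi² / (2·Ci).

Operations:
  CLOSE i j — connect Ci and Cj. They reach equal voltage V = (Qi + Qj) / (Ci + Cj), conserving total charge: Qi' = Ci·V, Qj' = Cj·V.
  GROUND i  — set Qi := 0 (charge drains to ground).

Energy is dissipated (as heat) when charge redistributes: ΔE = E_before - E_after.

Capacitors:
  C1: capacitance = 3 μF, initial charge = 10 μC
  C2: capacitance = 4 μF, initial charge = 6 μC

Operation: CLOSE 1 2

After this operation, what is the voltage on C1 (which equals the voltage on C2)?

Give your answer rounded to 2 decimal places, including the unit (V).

Answer: 2.29 V

Derivation:
Initial: C1(3μF, Q=10μC, V=3.33V), C2(4μF, Q=6μC, V=1.50V)
Op 1: CLOSE 1-2: Q_total=16.00, C_total=7.00, V=2.29; Q1=6.86, Q2=9.14; dissipated=2.881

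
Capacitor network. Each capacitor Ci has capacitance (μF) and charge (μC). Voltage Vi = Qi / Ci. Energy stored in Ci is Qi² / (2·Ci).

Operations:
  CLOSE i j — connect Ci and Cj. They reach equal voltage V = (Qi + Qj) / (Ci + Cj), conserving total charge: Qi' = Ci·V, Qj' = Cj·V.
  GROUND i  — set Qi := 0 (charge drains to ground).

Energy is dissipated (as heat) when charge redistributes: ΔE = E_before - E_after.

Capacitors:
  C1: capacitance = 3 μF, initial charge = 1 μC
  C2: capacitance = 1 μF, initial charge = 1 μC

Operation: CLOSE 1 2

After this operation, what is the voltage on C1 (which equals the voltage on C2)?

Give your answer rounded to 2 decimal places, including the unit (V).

Initial: C1(3μF, Q=1μC, V=0.33V), C2(1μF, Q=1μC, V=1.00V)
Op 1: CLOSE 1-2: Q_total=2.00, C_total=4.00, V=0.50; Q1=1.50, Q2=0.50; dissipated=0.167

Answer: 0.50 V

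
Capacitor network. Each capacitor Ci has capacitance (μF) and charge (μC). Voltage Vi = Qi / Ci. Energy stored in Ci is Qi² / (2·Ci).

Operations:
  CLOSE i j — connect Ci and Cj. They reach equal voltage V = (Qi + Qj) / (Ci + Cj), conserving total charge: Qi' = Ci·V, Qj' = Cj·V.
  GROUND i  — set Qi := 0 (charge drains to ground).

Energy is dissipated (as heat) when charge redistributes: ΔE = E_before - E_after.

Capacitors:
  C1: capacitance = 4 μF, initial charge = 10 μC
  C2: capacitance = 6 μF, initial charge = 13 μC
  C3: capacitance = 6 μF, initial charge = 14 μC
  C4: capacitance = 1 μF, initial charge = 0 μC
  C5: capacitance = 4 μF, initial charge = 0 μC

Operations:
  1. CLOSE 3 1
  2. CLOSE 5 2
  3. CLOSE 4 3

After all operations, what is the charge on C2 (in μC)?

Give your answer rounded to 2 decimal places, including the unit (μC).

Answer: 7.80 μC

Derivation:
Initial: C1(4μF, Q=10μC, V=2.50V), C2(6μF, Q=13μC, V=2.17V), C3(6μF, Q=14μC, V=2.33V), C4(1μF, Q=0μC, V=0.00V), C5(4μF, Q=0μC, V=0.00V)
Op 1: CLOSE 3-1: Q_total=24.00, C_total=10.00, V=2.40; Q3=14.40, Q1=9.60; dissipated=0.033
Op 2: CLOSE 5-2: Q_total=13.00, C_total=10.00, V=1.30; Q5=5.20, Q2=7.80; dissipated=5.633
Op 3: CLOSE 4-3: Q_total=14.40, C_total=7.00, V=2.06; Q4=2.06, Q3=12.34; dissipated=2.469
Final charges: Q1=9.60, Q2=7.80, Q3=12.34, Q4=2.06, Q5=5.20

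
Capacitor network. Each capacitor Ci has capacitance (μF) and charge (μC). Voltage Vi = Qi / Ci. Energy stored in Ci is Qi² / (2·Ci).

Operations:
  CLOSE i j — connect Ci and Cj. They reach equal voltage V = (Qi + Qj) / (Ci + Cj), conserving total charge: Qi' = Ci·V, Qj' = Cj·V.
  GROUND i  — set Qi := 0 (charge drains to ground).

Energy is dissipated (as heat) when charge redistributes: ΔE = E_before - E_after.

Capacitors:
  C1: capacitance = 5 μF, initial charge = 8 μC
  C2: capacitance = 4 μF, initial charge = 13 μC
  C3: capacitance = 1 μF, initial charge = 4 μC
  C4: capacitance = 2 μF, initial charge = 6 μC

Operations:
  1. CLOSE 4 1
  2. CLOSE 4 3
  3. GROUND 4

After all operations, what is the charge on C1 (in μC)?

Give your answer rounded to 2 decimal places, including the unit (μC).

Initial: C1(5μF, Q=8μC, V=1.60V), C2(4μF, Q=13μC, V=3.25V), C3(1μF, Q=4μC, V=4.00V), C4(2μF, Q=6μC, V=3.00V)
Op 1: CLOSE 4-1: Q_total=14.00, C_total=7.00, V=2.00; Q4=4.00, Q1=10.00; dissipated=1.400
Op 2: CLOSE 4-3: Q_total=8.00, C_total=3.00, V=2.67; Q4=5.33, Q3=2.67; dissipated=1.333
Op 3: GROUND 4: Q4=0; energy lost=7.111
Final charges: Q1=10.00, Q2=13.00, Q3=2.67, Q4=0.00

Answer: 10.00 μC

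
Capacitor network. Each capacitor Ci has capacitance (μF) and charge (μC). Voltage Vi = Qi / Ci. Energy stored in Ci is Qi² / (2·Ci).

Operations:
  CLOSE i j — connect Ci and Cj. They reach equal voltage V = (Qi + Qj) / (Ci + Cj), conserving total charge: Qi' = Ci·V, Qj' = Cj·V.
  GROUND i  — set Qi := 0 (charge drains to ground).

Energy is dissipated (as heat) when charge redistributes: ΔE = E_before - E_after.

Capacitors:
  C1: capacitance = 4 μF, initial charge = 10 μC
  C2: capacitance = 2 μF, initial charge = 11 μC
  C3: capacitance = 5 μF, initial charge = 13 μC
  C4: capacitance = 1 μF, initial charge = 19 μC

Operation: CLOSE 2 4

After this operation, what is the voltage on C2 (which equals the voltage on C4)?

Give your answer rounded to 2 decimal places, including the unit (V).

Answer: 10.00 V

Derivation:
Initial: C1(4μF, Q=10μC, V=2.50V), C2(2μF, Q=11μC, V=5.50V), C3(5μF, Q=13μC, V=2.60V), C4(1μF, Q=19μC, V=19.00V)
Op 1: CLOSE 2-4: Q_total=30.00, C_total=3.00, V=10.00; Q2=20.00, Q4=10.00; dissipated=60.750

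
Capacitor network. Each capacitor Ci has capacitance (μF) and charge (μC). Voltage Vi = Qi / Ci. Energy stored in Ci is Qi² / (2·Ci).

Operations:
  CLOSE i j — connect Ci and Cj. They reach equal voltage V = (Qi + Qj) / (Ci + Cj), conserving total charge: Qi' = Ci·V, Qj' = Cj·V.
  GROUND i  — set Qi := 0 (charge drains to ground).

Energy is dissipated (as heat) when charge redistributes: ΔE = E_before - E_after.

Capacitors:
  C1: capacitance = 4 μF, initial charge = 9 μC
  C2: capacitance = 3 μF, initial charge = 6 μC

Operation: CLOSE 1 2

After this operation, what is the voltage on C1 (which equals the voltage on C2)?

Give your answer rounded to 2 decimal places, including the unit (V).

Answer: 2.14 V

Derivation:
Initial: C1(4μF, Q=9μC, V=2.25V), C2(3μF, Q=6μC, V=2.00V)
Op 1: CLOSE 1-2: Q_total=15.00, C_total=7.00, V=2.14; Q1=8.57, Q2=6.43; dissipated=0.054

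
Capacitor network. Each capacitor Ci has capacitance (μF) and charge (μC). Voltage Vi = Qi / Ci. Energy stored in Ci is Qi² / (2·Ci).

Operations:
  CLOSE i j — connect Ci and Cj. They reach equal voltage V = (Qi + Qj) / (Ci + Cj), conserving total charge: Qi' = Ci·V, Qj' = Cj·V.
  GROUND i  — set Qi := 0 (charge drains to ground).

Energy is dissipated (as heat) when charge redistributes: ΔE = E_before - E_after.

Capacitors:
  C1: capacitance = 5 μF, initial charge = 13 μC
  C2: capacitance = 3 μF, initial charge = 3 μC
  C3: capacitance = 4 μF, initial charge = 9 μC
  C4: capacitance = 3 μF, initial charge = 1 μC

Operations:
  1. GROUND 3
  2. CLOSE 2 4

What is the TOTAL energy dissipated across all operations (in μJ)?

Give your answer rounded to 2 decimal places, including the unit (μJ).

Answer: 10.46 μJ

Derivation:
Initial: C1(5μF, Q=13μC, V=2.60V), C2(3μF, Q=3μC, V=1.00V), C3(4μF, Q=9μC, V=2.25V), C4(3μF, Q=1μC, V=0.33V)
Op 1: GROUND 3: Q3=0; energy lost=10.125
Op 2: CLOSE 2-4: Q_total=4.00, C_total=6.00, V=0.67; Q2=2.00, Q4=2.00; dissipated=0.333
Total dissipated: 10.458 μJ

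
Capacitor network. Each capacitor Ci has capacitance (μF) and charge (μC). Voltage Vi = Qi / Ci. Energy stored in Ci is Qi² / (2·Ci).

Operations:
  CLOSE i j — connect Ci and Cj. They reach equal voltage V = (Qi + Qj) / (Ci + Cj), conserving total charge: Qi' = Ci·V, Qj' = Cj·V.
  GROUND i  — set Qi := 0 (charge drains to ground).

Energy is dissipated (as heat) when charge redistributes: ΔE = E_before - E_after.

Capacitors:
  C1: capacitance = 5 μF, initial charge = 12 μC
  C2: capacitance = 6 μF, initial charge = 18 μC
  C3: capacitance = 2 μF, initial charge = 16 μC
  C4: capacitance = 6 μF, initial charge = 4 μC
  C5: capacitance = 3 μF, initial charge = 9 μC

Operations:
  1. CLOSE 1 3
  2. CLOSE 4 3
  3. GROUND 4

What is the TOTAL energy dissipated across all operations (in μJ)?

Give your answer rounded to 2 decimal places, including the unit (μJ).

Answer: 37.48 μJ

Derivation:
Initial: C1(5μF, Q=12μC, V=2.40V), C2(6μF, Q=18μC, V=3.00V), C3(2μF, Q=16μC, V=8.00V), C4(6μF, Q=4μC, V=0.67V), C5(3μF, Q=9μC, V=3.00V)
Op 1: CLOSE 1-3: Q_total=28.00, C_total=7.00, V=4.00; Q1=20.00, Q3=8.00; dissipated=22.400
Op 2: CLOSE 4-3: Q_total=12.00, C_total=8.00, V=1.50; Q4=9.00, Q3=3.00; dissipated=8.333
Op 3: GROUND 4: Q4=0; energy lost=6.750
Total dissipated: 37.483 μJ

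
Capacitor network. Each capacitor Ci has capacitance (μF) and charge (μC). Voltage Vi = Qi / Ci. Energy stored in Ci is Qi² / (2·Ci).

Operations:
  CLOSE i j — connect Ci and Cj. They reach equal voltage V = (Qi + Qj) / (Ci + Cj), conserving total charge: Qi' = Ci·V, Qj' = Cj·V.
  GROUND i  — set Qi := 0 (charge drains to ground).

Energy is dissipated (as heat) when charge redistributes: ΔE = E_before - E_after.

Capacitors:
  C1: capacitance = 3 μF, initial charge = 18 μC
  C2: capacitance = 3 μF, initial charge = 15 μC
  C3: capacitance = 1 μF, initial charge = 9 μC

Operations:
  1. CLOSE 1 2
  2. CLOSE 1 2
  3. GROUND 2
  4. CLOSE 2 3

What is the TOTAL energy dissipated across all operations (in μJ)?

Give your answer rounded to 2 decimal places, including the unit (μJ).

Answer: 76.50 μJ

Derivation:
Initial: C1(3μF, Q=18μC, V=6.00V), C2(3μF, Q=15μC, V=5.00V), C3(1μF, Q=9μC, V=9.00V)
Op 1: CLOSE 1-2: Q_total=33.00, C_total=6.00, V=5.50; Q1=16.50, Q2=16.50; dissipated=0.750
Op 2: CLOSE 1-2: Q_total=33.00, C_total=6.00, V=5.50; Q1=16.50, Q2=16.50; dissipated=0.000
Op 3: GROUND 2: Q2=0; energy lost=45.375
Op 4: CLOSE 2-3: Q_total=9.00, C_total=4.00, V=2.25; Q2=6.75, Q3=2.25; dissipated=30.375
Total dissipated: 76.500 μJ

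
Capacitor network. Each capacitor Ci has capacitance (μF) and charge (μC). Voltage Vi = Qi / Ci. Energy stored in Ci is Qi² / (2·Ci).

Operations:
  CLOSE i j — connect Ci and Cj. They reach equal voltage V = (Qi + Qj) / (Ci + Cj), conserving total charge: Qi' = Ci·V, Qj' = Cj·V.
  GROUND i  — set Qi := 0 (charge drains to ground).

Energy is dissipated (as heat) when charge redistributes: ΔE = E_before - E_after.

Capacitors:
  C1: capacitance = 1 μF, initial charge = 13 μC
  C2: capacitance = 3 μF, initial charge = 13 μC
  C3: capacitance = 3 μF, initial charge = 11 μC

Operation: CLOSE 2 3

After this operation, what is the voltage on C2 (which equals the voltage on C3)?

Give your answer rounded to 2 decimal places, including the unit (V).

Answer: 4.00 V

Derivation:
Initial: C1(1μF, Q=13μC, V=13.00V), C2(3μF, Q=13μC, V=4.33V), C3(3μF, Q=11μC, V=3.67V)
Op 1: CLOSE 2-3: Q_total=24.00, C_total=6.00, V=4.00; Q2=12.00, Q3=12.00; dissipated=0.333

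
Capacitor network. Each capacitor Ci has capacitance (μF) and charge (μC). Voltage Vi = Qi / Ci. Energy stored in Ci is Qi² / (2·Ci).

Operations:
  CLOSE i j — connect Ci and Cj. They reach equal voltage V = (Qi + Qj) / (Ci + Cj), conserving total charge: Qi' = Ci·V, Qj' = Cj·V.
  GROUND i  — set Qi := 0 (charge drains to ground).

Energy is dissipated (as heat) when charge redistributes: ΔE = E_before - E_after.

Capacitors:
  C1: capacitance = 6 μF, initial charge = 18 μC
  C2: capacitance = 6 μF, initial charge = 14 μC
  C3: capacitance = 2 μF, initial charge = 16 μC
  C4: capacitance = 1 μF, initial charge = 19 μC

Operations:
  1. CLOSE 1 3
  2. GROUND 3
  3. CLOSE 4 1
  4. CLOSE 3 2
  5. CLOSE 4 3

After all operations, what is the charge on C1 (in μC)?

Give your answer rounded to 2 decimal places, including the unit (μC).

Initial: C1(6μF, Q=18μC, V=3.00V), C2(6μF, Q=14μC, V=2.33V), C3(2μF, Q=16μC, V=8.00V), C4(1μF, Q=19μC, V=19.00V)
Op 1: CLOSE 1-3: Q_total=34.00, C_total=8.00, V=4.25; Q1=25.50, Q3=8.50; dissipated=18.750
Op 2: GROUND 3: Q3=0; energy lost=18.062
Op 3: CLOSE 4-1: Q_total=44.50, C_total=7.00, V=6.36; Q4=6.36, Q1=38.14; dissipated=93.241
Op 4: CLOSE 3-2: Q_total=14.00, C_total=8.00, V=1.75; Q3=3.50, Q2=10.50; dissipated=4.083
Op 5: CLOSE 4-3: Q_total=9.86, C_total=3.00, V=3.29; Q4=3.29, Q3=6.57; dissipated=7.075
Final charges: Q1=38.14, Q2=10.50, Q3=6.57, Q4=3.29

Answer: 38.14 μC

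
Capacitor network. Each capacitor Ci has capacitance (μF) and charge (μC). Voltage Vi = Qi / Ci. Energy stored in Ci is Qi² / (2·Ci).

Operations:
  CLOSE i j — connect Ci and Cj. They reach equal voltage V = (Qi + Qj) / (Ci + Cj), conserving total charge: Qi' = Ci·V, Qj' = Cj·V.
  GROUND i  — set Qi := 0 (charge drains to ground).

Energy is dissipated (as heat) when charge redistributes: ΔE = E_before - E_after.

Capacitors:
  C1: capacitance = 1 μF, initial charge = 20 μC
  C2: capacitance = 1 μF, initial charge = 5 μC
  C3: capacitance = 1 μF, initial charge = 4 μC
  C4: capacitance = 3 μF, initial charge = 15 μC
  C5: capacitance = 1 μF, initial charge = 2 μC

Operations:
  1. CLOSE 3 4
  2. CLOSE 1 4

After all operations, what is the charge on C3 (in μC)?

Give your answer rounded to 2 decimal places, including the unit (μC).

Answer: 4.75 μC

Derivation:
Initial: C1(1μF, Q=20μC, V=20.00V), C2(1μF, Q=5μC, V=5.00V), C3(1μF, Q=4μC, V=4.00V), C4(3μF, Q=15μC, V=5.00V), C5(1μF, Q=2μC, V=2.00V)
Op 1: CLOSE 3-4: Q_total=19.00, C_total=4.00, V=4.75; Q3=4.75, Q4=14.25; dissipated=0.375
Op 2: CLOSE 1-4: Q_total=34.25, C_total=4.00, V=8.56; Q1=8.56, Q4=25.69; dissipated=87.211
Final charges: Q1=8.56, Q2=5.00, Q3=4.75, Q4=25.69, Q5=2.00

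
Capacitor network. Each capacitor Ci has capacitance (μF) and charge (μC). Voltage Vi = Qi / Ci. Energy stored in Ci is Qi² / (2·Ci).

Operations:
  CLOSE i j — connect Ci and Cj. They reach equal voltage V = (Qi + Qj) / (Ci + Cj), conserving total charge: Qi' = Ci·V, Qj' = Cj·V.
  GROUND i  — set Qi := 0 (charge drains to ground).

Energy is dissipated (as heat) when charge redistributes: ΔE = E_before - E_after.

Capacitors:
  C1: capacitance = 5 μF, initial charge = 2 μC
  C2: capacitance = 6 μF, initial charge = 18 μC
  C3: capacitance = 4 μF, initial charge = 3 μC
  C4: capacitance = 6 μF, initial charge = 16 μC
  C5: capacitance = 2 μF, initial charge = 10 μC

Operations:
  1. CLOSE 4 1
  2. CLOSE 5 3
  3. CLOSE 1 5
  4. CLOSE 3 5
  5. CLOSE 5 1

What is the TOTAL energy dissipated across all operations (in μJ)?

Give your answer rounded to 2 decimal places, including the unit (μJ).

Answer: 19.39 μJ

Derivation:
Initial: C1(5μF, Q=2μC, V=0.40V), C2(6μF, Q=18μC, V=3.00V), C3(4μF, Q=3μC, V=0.75V), C4(6μF, Q=16μC, V=2.67V), C5(2μF, Q=10μC, V=5.00V)
Op 1: CLOSE 4-1: Q_total=18.00, C_total=11.00, V=1.64; Q4=9.82, Q1=8.18; dissipated=7.006
Op 2: CLOSE 5-3: Q_total=13.00, C_total=6.00, V=2.17; Q5=4.33, Q3=8.67; dissipated=12.042
Op 3: CLOSE 1-5: Q_total=12.52, C_total=7.00, V=1.79; Q1=8.94, Q5=3.58; dissipated=0.201
Op 4: CLOSE 3-5: Q_total=12.24, C_total=6.00, V=2.04; Q3=8.16, Q5=4.08; dissipated=0.096
Op 5: CLOSE 5-1: Q_total=13.02, C_total=7.00, V=1.86; Q5=3.72, Q1=9.30; dissipated=0.046
Total dissipated: 19.390 μJ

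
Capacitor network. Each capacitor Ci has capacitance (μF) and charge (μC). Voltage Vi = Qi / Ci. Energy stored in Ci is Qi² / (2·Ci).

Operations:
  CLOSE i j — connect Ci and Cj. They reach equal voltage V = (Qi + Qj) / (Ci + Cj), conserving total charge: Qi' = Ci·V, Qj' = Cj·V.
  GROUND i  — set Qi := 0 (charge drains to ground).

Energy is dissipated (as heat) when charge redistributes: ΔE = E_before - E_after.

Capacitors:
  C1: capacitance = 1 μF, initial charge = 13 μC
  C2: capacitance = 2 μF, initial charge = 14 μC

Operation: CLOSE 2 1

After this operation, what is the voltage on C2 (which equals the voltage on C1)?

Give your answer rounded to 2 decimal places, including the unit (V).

Answer: 9.00 V

Derivation:
Initial: C1(1μF, Q=13μC, V=13.00V), C2(2μF, Q=14μC, V=7.00V)
Op 1: CLOSE 2-1: Q_total=27.00, C_total=3.00, V=9.00; Q2=18.00, Q1=9.00; dissipated=12.000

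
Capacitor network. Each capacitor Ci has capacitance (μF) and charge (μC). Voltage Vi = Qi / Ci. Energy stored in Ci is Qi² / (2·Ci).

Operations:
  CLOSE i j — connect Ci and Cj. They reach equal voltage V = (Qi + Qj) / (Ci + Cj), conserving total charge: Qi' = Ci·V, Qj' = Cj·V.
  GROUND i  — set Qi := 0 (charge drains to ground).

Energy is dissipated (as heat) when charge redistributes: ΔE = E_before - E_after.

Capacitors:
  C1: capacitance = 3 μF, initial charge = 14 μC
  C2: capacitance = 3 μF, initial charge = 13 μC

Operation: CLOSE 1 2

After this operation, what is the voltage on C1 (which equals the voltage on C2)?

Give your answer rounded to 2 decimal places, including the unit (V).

Initial: C1(3μF, Q=14μC, V=4.67V), C2(3μF, Q=13μC, V=4.33V)
Op 1: CLOSE 1-2: Q_total=27.00, C_total=6.00, V=4.50; Q1=13.50, Q2=13.50; dissipated=0.083

Answer: 4.50 V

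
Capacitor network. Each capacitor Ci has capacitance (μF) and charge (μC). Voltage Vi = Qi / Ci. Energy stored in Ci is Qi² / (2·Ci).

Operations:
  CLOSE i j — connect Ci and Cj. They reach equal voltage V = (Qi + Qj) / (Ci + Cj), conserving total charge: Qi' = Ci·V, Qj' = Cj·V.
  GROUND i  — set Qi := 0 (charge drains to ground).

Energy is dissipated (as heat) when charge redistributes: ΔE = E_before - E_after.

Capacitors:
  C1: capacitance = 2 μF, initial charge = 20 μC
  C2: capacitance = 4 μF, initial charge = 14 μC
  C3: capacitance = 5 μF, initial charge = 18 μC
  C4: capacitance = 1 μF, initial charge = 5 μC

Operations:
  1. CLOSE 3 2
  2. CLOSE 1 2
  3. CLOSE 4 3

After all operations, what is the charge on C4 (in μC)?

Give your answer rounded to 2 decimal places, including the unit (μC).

Initial: C1(2μF, Q=20μC, V=10.00V), C2(4μF, Q=14μC, V=3.50V), C3(5μF, Q=18μC, V=3.60V), C4(1μF, Q=5μC, V=5.00V)
Op 1: CLOSE 3-2: Q_total=32.00, C_total=9.00, V=3.56; Q3=17.78, Q2=14.22; dissipated=0.011
Op 2: CLOSE 1-2: Q_total=34.22, C_total=6.00, V=5.70; Q1=11.41, Q2=22.81; dissipated=27.687
Op 3: CLOSE 4-3: Q_total=22.78, C_total=6.00, V=3.80; Q4=3.80, Q3=18.98; dissipated=0.869
Final charges: Q1=11.41, Q2=22.81, Q3=18.98, Q4=3.80

Answer: 3.80 μC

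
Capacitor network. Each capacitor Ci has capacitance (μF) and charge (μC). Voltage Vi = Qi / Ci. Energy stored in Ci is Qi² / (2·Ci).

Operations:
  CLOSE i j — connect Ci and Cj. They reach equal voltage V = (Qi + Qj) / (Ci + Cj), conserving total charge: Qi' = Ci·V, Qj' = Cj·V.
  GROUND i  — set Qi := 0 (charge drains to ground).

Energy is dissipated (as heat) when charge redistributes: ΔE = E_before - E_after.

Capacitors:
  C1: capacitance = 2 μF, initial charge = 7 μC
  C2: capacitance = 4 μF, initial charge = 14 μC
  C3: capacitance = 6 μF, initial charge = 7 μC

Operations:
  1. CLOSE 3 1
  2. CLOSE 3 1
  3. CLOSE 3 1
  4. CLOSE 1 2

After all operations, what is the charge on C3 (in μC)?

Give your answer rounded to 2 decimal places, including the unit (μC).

Answer: 10.50 μC

Derivation:
Initial: C1(2μF, Q=7μC, V=3.50V), C2(4μF, Q=14μC, V=3.50V), C3(6μF, Q=7μC, V=1.17V)
Op 1: CLOSE 3-1: Q_total=14.00, C_total=8.00, V=1.75; Q3=10.50, Q1=3.50; dissipated=4.083
Op 2: CLOSE 3-1: Q_total=14.00, C_total=8.00, V=1.75; Q3=10.50, Q1=3.50; dissipated=0.000
Op 3: CLOSE 3-1: Q_total=14.00, C_total=8.00, V=1.75; Q3=10.50, Q1=3.50; dissipated=0.000
Op 4: CLOSE 1-2: Q_total=17.50, C_total=6.00, V=2.92; Q1=5.83, Q2=11.67; dissipated=2.042
Final charges: Q1=5.83, Q2=11.67, Q3=10.50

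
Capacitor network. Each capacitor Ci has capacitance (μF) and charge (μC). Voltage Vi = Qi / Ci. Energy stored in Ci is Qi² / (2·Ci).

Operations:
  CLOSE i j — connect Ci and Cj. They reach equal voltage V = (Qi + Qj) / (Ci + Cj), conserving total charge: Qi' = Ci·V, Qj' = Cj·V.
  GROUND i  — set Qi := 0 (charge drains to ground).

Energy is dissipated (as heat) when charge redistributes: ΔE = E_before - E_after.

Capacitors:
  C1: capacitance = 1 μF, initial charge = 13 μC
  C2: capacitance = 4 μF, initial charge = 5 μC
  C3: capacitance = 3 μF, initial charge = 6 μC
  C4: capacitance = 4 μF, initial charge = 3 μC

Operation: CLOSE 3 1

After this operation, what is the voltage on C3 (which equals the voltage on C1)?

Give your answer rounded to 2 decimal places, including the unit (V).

Answer: 4.75 V

Derivation:
Initial: C1(1μF, Q=13μC, V=13.00V), C2(4μF, Q=5μC, V=1.25V), C3(3μF, Q=6μC, V=2.00V), C4(4μF, Q=3μC, V=0.75V)
Op 1: CLOSE 3-1: Q_total=19.00, C_total=4.00, V=4.75; Q3=14.25, Q1=4.75; dissipated=45.375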